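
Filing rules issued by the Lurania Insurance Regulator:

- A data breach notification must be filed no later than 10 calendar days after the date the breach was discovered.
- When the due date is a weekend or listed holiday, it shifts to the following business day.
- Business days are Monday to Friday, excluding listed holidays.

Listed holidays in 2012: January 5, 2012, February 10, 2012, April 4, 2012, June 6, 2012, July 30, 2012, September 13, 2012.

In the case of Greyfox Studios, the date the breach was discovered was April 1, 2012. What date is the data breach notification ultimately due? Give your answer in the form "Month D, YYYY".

April 11, 2012

Adding 10 calendar days to April 1, 2012 gives April 11, 2012.
Since April 11, 2012 is a Wednesday and not a holiday, the date is unchanged.
So the filing is due April 11, 2012.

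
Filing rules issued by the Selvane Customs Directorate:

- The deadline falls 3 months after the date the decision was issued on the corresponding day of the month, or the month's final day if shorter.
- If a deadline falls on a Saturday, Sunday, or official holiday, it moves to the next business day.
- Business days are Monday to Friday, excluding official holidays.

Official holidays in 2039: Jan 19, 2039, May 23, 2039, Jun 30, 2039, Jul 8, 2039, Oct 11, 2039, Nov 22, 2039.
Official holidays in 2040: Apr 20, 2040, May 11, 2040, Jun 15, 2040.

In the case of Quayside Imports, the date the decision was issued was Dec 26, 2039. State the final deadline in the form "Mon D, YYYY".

Mar 26, 2040

Moving 3 months forward from Dec 26, 2039 on the corresponding day gives Mar 26, 2040.
Mar 26, 2040 (Monday) is already a business day.
Final deadline: Mar 26, 2040.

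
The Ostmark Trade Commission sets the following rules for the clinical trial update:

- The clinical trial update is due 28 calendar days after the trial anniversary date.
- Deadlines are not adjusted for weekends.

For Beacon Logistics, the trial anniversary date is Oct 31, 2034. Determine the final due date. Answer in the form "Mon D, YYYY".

Nov 28, 2034

Trigger date Oct 31, 2034 + 28 calendar days = Nov 28, 2034.
Nov 28, 2034 is a Tuesday; no weekend or holiday adjustment applies.
So the filing is due Nov 28, 2034.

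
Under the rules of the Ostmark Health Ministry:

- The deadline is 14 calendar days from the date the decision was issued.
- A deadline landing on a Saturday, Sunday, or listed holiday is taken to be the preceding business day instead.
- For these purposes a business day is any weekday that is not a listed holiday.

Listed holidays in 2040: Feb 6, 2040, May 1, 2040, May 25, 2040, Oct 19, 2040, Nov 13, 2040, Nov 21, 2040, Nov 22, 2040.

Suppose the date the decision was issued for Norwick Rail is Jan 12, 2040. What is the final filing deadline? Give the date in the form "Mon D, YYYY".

Trigger date Jan 12, 2040 + 14 calendar days = Jan 26, 2040.
Jan 26, 2040 falls on a Thursday, which is a business day, so no adjustment is needed.
Deadline: Jan 26, 2040.

Jan 26, 2040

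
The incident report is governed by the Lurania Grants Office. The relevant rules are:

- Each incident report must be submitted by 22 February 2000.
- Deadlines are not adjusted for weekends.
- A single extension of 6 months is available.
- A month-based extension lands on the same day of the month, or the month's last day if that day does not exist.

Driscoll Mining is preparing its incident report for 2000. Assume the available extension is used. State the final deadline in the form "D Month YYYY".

22 August 2000

The statutory due date is 22 February 2000.
22 February 2000 is a Tuesday; no weekend or holiday adjustment applies.
The 6 months extension carries 22 February 2000 to 22 August 2000.
22 August 2000 falls on a Tuesday. The rules make no weekend/holiday allowance, so it remains 22 August 2000.
Deadline: 22 August 2000.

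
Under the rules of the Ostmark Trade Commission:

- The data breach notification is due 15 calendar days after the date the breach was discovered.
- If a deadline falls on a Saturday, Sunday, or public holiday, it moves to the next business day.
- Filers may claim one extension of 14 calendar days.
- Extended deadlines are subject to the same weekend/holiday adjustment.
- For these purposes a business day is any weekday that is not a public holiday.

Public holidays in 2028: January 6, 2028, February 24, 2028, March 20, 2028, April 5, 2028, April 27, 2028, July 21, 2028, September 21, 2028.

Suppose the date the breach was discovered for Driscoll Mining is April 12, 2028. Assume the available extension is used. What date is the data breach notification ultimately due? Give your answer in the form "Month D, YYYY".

May 12, 2028

Adding 15 calendar days to April 12, 2028 gives April 27, 2028.
Because April 27, 2028 is a listed holiday, the deadline becomes April 28, 2028 (Friday).
The 14-calendar-day extension moves the deadline from April 28, 2028 to May 12, 2028.
May 12, 2028 falls on a Friday, which is a business day, so no adjustment is needed.
Final deadline: May 12, 2028.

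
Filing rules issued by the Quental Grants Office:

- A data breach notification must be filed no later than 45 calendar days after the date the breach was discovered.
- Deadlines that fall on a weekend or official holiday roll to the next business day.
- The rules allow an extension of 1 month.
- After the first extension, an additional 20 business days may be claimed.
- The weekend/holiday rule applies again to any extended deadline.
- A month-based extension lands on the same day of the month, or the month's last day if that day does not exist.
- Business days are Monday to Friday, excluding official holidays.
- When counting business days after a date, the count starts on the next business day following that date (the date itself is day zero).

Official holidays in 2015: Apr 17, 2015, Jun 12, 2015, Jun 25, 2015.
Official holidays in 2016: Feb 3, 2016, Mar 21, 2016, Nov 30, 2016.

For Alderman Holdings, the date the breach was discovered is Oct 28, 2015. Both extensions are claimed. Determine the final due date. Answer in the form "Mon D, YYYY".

From Oct 28, 2015, 45 calendar days later is Dec 12, 2015.
Dec 12, 2015 is a Saturday, so it moves to the next business day, Dec 14, 2015 (Monday).
Add 1 month to Dec 14, 2015: Jan 14, 2016.
Since Jan 14, 2016 is a Thursday and not a holiday, the date is unchanged.
Applying the 20-business-day extension: 20 business days after Jan 14, 2016 is Feb 12, 2016.
Feb 12, 2016 is a Friday and not a listed holiday, so it stands.
So the filing is due Feb 12, 2016.

Feb 12, 2016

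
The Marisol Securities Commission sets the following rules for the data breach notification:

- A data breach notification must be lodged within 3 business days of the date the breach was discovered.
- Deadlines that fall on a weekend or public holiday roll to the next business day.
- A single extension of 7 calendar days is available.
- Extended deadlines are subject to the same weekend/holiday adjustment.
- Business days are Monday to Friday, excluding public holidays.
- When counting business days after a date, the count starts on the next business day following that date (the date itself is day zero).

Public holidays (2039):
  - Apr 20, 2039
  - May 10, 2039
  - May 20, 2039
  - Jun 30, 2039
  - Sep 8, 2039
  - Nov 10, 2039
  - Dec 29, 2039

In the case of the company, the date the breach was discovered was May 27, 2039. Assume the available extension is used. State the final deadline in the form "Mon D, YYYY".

Jun 8, 2039

Counting 3 business days after May 27, 2039 (skipping weekends and listed holidays) reaches Jun 1, 2039.
Jun 1, 2039 falls on a Wednesday, which is a business day, so no adjustment is needed.
Add the 7 calendar-day extension to Jun 1, 2039: Jun 8, 2039.
Since Jun 8, 2039 is a Wednesday and not a holiday, the date is unchanged.
The final due date is Jun 8, 2039.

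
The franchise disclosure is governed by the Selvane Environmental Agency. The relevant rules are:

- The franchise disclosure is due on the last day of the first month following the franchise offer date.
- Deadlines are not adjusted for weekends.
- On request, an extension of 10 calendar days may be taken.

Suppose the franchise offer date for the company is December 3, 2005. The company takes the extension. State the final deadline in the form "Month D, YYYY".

The first month after December 3, 2005 is January 2006, whose last day is January 31, 2006.
No adjustment is made for weekends or holidays, so January 31, 2006 stands.
The 10-calendar-day extension moves the deadline from January 31, 2006 to February 10, 2006.
No adjustment is made for weekends or holidays, so February 10, 2006 stands.
So the filing is due February 10, 2006.

February 10, 2006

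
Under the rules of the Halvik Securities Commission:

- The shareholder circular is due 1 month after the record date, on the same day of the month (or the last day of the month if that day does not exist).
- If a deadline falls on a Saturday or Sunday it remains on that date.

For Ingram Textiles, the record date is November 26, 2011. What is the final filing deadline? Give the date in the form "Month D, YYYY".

December 26, 2011

Moving 1 month forward from November 26, 2011 on the corresponding day gives December 26, 2011.
December 26, 2011 is a Monday; no weekend or holiday adjustment applies.
Final deadline: December 26, 2011.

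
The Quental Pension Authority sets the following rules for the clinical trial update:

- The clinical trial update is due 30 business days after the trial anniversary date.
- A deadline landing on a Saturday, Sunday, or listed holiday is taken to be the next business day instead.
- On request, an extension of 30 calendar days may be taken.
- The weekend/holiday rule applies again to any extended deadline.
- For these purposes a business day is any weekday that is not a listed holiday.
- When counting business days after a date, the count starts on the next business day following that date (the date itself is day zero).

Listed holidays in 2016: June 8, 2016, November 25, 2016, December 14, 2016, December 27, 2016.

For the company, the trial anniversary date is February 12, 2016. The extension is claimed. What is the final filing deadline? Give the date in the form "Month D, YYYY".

April 25, 2016

Counting 30 business days after February 12, 2016 (skipping weekends and listed holidays) reaches March 25, 2016.
Since March 25, 2016 is a Friday and not a holiday, the date is unchanged.
Applying the 30-calendar-day extension: March 25, 2016 + 30 days = April 24, 2016.
Because April 24, 2016 is a Sunday, the deadline becomes April 25, 2016 (Monday).
Final deadline: April 25, 2016.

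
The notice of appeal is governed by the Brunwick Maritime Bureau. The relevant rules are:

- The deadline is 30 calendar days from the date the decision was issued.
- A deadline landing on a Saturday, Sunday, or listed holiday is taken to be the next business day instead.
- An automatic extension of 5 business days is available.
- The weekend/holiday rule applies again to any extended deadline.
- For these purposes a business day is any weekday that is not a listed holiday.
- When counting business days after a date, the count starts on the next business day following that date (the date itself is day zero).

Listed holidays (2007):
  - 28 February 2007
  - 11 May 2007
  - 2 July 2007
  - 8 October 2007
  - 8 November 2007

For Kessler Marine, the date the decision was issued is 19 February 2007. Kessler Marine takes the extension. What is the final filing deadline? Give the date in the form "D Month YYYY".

28 March 2007

From 19 February 2007, 30 calendar days later is 21 March 2007.
Since 21 March 2007 is a Wednesday and not a holiday, the date is unchanged.
Counting 5 further business days from 21 March 2007 reaches 28 March 2007.
28 March 2007 falls on a Wednesday, which is a business day, so no adjustment is needed.
Final deadline: 28 March 2007.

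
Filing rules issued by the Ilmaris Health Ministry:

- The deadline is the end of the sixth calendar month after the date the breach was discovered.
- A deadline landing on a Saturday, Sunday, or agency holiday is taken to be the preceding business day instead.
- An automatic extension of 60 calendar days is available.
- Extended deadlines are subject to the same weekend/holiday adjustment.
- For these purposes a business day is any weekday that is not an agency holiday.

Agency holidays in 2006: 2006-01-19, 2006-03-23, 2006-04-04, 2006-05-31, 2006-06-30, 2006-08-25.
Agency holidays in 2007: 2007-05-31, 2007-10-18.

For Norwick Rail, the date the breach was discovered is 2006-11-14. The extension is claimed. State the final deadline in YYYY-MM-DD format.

2007-07-27

6 months after 2006-11-14 falls in May 2007; the last day of that month is 2007-05-31.
2007-05-31 is a listed holiday; the preceding business day is 2007-05-30 (Wednesday).
Add the 60 calendar-day extension to 2007-05-30: 2007-07-29.
2007-07-29 is a Sunday; the preceding business day is 2007-07-27 (Friday).
So the filing is due 2007-07-27.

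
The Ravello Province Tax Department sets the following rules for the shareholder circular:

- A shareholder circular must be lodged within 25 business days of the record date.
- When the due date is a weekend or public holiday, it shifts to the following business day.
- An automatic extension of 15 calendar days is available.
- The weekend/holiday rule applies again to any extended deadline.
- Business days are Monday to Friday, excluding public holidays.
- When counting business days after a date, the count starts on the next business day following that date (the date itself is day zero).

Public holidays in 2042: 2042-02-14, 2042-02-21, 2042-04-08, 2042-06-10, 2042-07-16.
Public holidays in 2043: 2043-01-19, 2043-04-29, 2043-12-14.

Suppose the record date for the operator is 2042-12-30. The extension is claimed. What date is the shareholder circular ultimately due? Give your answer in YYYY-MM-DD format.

2043-02-19

Starting the day after 2042-12-30 and counting 25 business days lands on 2043-02-04.
2043-02-04 falls on a Wednesday, which is a business day, so no adjustment is needed.
Add the 15 calendar-day extension to 2043-02-04: 2043-02-19.
2043-02-19 is a Thursday and not a listed holiday, so it stands.
So the filing is due 2043-02-19.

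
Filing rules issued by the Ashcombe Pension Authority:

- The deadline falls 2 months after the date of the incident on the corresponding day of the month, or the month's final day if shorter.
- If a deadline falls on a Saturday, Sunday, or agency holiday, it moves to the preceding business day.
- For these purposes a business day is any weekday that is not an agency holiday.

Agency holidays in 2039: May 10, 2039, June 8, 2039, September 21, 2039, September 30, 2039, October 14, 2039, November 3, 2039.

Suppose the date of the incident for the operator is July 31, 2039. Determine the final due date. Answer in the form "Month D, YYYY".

2 months from July 31, 2039 is September 30, 2039 (day 31 does not exist in September, so the month's last day is used).
September 30, 2039 is a listed holiday; the preceding business day is September 29, 2039 (Thursday).
Deadline: September 29, 2039.

September 29, 2039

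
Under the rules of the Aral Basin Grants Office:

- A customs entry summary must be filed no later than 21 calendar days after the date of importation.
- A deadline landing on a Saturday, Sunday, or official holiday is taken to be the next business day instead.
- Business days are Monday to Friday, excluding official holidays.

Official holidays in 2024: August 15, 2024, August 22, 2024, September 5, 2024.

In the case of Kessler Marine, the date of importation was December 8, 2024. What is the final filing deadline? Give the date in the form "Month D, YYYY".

December 30, 2024

Adding 21 calendar days to December 8, 2024 gives December 29, 2024.
December 29, 2024 is a Sunday, so it moves to the next business day, December 30, 2024 (Monday).
The final due date is December 30, 2024.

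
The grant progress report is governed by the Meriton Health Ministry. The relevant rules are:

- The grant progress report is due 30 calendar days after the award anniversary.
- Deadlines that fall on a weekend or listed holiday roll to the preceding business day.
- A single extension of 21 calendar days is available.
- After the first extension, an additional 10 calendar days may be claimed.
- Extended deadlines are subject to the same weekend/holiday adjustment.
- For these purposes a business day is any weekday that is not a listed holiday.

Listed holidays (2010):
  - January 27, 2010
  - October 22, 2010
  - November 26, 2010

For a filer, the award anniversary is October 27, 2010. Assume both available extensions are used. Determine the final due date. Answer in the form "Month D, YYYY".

30 calendar days after October 27, 2010 is November 26, 2010.
November 26, 2010 is a listed holiday, so it moves to the preceding business day, November 25, 2010 (Thursday).
Add the 21 calendar-day extension to November 25, 2010: December 16, 2010.
December 16, 2010 (Thursday) is already a business day.
Applying the 10-calendar-day extension: December 16, 2010 + 10 days = December 26, 2010.
Because December 26, 2010 is a Sunday, the deadline becomes December 24, 2010 (Friday).
The final due date is December 24, 2010.

December 24, 2010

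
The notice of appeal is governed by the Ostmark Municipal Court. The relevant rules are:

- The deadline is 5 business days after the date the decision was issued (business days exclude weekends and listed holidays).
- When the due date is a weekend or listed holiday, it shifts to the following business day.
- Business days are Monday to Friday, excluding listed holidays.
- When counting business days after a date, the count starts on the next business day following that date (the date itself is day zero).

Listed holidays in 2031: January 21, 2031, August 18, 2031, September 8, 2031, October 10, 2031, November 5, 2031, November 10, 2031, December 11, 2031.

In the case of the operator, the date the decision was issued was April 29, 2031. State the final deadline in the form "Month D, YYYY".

May 6, 2031

Starting the day after April 29, 2031 and counting 5 business days lands on May 6, 2031.
May 6, 2031 is a Tuesday and not a listed holiday, so it stands.
The final due date is May 6, 2031.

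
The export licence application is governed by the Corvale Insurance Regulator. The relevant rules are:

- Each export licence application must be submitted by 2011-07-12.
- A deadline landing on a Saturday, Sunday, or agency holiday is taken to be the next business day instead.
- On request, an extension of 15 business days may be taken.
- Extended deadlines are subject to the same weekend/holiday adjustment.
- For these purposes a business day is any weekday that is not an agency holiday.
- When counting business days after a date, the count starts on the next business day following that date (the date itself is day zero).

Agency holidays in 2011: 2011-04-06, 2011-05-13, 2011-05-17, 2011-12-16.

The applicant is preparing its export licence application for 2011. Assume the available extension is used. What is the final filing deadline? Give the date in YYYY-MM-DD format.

Start from the fixed due date, 2011-07-12.
2011-07-12 (Tuesday) is already a business day.
Applying the 15-business-day extension: 15 business days after 2011-07-12 is 2011-08-02.
Since 2011-08-02 is a Tuesday and not a holiday, the date is unchanged.
So the filing is due 2011-08-02.

2011-08-02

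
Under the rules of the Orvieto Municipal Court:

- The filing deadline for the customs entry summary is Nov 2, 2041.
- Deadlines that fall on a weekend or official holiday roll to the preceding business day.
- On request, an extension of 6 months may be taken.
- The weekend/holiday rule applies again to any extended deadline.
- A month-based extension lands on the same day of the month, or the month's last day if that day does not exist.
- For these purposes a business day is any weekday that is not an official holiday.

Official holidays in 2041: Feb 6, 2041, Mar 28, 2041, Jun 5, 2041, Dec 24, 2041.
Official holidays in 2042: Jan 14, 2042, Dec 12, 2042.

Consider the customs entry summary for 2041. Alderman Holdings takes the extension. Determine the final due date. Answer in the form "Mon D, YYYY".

May 1, 2042

Start from the fixed due date, Nov 2, 2041.
Nov 2, 2041 is a Saturday; the preceding business day is Nov 1, 2041 (Friday).
Applying the 6 months extension: 6 months after Nov 1, 2041 is May 1, 2042.
May 1, 2042 is a Thursday and not a listed holiday, so it stands.
Deadline: May 1, 2042.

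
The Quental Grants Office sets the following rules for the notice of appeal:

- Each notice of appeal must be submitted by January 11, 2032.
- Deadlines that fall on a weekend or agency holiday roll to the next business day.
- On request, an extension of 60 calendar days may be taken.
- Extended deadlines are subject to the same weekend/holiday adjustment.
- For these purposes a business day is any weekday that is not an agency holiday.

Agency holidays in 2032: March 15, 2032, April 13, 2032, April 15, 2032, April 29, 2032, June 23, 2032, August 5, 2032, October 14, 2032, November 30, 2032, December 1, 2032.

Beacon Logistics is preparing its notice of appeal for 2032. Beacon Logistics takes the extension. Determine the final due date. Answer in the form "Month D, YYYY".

March 12, 2032

Start from the fixed due date, January 11, 2032.
January 11, 2032 is a Sunday; the next business day is January 12, 2032 (Monday).
With the 60-day extension, January 12, 2032 becomes March 12, 2032.
Since March 12, 2032 is a Friday and not a holiday, the date is unchanged.
Deadline: March 12, 2032.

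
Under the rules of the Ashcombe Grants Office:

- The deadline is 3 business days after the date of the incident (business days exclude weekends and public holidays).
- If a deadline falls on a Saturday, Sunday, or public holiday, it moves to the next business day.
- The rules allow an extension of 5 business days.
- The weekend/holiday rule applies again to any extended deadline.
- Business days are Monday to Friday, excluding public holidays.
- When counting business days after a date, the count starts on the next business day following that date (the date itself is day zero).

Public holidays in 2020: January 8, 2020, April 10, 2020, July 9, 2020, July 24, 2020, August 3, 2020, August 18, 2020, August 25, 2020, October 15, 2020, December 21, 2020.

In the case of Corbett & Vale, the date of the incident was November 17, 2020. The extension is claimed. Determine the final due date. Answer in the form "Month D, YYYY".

November 27, 2020

Starting the day after November 17, 2020 and counting 3 business days lands on November 20, 2020.
November 20, 2020 falls on a Friday, which is a business day, so no adjustment is needed.
Applying the 5-business-day extension: 5 business days after November 20, 2020 is November 27, 2020.
November 27, 2020 is a Friday and not a listed holiday, so it stands.
The final due date is November 27, 2020.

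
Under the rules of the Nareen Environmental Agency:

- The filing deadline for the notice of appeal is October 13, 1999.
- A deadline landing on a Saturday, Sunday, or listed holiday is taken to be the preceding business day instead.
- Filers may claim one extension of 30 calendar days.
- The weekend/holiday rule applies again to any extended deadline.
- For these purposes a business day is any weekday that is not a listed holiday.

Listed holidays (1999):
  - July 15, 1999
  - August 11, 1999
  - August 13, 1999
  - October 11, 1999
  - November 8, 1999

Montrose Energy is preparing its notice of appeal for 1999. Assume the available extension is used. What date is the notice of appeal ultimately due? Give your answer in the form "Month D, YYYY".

November 12, 1999

Start from the fixed due date, October 13, 1999.
Since October 13, 1999 is a Wednesday and not a holiday, the date is unchanged.
Add the 30 calendar-day extension to October 13, 1999: November 12, 1999.
November 12, 1999 falls on a Friday, which is a business day, so no adjustment is needed.
So the filing is due November 12, 1999.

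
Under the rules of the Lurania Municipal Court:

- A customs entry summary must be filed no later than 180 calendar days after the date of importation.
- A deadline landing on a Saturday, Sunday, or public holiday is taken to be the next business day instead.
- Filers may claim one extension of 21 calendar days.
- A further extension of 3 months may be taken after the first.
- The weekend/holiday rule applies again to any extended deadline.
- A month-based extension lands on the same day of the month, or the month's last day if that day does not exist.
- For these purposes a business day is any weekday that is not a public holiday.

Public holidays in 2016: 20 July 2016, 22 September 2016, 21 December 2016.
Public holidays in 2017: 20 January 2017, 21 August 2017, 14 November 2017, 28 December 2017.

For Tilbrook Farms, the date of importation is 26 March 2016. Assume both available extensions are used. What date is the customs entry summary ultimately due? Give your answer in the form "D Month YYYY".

16 January 2017

Adding 180 calendar days to 26 March 2016 gives 22 September 2016.
Because 22 September 2016 is a listed holiday, the deadline becomes 23 September 2016 (Friday).
Add the 21 calendar-day extension to 23 September 2016: 14 October 2016.
14 October 2016 is a Friday and not a listed holiday, so it stands.
Add 3 months to 14 October 2016: 14 January 2017.
14 January 2017 is a Saturday; the next business day is 16 January 2017 (Monday).
The final due date is 16 January 2017.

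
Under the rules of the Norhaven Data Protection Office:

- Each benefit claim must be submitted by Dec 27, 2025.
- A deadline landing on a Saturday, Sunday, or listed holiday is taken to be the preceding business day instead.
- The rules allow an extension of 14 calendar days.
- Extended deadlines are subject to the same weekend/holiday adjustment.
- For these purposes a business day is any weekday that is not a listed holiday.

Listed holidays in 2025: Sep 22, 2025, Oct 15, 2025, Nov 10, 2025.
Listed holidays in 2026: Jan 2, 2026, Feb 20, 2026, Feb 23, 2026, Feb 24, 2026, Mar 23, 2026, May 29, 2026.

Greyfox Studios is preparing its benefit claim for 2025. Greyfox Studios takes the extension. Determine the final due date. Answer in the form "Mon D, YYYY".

The statutory due date is Dec 27, 2025.
Because Dec 27, 2025 is a Saturday, the deadline becomes Dec 26, 2025 (Friday).
The 14-calendar-day extension moves the deadline from Dec 26, 2025 to Jan 9, 2026.
Since Jan 9, 2026 is a Friday and not a holiday, the date is unchanged.
Deadline: Jan 9, 2026.

Jan 9, 2026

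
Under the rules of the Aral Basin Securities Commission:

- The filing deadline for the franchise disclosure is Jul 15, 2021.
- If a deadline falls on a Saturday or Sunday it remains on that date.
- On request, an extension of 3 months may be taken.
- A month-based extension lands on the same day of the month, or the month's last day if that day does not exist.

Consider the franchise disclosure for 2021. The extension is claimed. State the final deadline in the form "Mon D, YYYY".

The statutory due date is Jul 15, 2021.
Jul 15, 2021 is a Thursday; no weekend or holiday adjustment applies.
The 3 months extension carries Jul 15, 2021 to Oct 15, 2021.
Oct 15, 2021 falls on a Friday. The rules make no weekend/holiday allowance, so it remains Oct 15, 2021.
Deadline: Oct 15, 2021.

Oct 15, 2021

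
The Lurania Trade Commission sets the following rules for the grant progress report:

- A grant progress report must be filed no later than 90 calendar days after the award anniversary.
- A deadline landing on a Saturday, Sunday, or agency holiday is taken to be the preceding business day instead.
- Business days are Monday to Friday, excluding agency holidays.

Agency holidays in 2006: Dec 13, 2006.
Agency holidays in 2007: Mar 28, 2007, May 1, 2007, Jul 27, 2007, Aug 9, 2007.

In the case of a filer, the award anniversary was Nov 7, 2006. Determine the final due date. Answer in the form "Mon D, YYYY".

From Nov 7, 2006, 90 calendar days later is Feb 5, 2007.
Since Feb 5, 2007 is a Monday and not a holiday, the date is unchanged.
So the filing is due Feb 5, 2007.

Feb 5, 2007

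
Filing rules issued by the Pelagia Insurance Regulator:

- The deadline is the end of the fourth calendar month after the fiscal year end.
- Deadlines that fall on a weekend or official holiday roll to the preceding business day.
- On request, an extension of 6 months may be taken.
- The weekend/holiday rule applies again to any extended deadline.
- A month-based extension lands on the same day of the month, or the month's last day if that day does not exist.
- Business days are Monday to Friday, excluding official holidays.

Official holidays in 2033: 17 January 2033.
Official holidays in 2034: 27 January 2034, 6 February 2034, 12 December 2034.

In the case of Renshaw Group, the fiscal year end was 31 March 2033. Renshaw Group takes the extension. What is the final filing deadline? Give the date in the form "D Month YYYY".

26 January 2034

The fourth month after 31 March 2033 is July 2033, whose last day is 31 July 2033.
Because 31 July 2033 is a Sunday, the deadline becomes 29 July 2033 (Friday).
Applying the 6 months extension: 6 months after 29 July 2033 is 29 January 2034.
Because 29 January 2034 is a Sunday, the deadline becomes 26 January 2034 (Thursday).
Final deadline: 26 January 2034.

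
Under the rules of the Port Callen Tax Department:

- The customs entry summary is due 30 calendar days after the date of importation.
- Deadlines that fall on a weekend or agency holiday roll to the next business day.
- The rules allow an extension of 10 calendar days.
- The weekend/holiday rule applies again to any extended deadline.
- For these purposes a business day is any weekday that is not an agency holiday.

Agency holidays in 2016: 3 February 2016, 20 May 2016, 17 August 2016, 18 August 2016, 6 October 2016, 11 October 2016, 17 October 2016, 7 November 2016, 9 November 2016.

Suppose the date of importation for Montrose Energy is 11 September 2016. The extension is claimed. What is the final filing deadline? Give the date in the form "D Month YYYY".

24 October 2016

From 11 September 2016, 30 calendar days later is 11 October 2016.
Because 11 October 2016 is a listed holiday, the deadline becomes 12 October 2016 (Wednesday).
Add the 10 calendar-day extension to 12 October 2016: 22 October 2016.
22 October 2016 falls on a Saturday. Rolling to the next business day gives 24 October 2016, a Monday.
Deadline: 24 October 2016.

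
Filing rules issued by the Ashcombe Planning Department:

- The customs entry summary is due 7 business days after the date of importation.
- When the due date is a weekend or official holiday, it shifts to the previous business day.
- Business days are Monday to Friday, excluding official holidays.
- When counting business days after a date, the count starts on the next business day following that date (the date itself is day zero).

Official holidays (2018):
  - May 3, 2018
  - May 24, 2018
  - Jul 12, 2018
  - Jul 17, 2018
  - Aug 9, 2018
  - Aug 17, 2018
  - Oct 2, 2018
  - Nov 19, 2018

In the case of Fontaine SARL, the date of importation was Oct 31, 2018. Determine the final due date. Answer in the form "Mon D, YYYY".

Nov 9, 2018

7 business days after Oct 31, 2018, excluding weekends and holidays, is Nov 9, 2018.
Nov 9, 2018 is a Friday and not a listed holiday, so it stands.
Deadline: Nov 9, 2018.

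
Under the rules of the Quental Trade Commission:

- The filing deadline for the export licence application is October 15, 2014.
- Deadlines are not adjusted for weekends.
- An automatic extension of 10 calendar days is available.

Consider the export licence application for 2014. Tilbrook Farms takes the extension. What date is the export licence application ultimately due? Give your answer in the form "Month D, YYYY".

The statutory due date is October 15, 2014.
No adjustment is made for weekends or holidays, so October 15, 2014 stands.
Add the 10 calendar-day extension to October 15, 2014: October 25, 2014.
No adjustment is made for weekends or holidays, so October 25, 2014 stands.
Deadline: October 25, 2014.

October 25, 2014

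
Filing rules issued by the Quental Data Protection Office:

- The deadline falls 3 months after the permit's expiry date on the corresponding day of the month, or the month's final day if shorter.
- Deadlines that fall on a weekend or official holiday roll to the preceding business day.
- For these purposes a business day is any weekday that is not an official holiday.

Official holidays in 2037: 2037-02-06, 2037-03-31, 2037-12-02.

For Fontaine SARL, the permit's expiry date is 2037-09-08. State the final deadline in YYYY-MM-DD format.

Moving 3 months forward from 2037-09-08 on the corresponding day gives 2037-12-08.
2037-12-08 falls on a Tuesday, which is a business day, so no adjustment is needed.
Deadline: 2037-12-08.

2037-12-08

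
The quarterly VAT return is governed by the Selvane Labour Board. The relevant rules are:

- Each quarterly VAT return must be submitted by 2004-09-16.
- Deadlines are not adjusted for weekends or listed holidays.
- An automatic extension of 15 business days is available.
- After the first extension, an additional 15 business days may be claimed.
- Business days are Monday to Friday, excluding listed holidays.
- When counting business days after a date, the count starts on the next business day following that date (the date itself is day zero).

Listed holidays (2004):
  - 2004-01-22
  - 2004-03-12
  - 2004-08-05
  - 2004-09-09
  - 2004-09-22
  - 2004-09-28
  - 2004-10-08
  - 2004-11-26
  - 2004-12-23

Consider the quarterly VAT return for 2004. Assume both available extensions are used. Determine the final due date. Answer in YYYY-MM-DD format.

2004-11-02

The stated deadline is 2004-09-16.
2004-09-16 falls on a Thursday. The rules make no weekend/holiday allowance, so it remains 2004-09-16.
The 15-business-day extension runs from 2004-09-16 to 2004-10-12.
2004-10-12 falls on a Tuesday. The rules make no weekend/holiday allowance, so it remains 2004-10-12.
Applying the 15-business-day extension: 15 business days after 2004-10-12 is 2004-11-02.
No adjustment is made for weekends or holidays, so 2004-11-02 stands.
Deadline: 2004-11-02.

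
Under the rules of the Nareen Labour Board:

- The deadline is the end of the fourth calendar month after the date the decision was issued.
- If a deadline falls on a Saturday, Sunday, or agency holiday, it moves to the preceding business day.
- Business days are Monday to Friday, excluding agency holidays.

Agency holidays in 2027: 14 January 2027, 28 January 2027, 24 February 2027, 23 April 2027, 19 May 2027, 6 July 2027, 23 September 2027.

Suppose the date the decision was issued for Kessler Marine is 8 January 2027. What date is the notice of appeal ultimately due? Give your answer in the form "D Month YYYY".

31 May 2027

4 months after 8 January 2027 is May 2027; that month ends on 31 May 2027.
Since 31 May 2027 is a Monday and not a holiday, the date is unchanged.
Final deadline: 31 May 2027.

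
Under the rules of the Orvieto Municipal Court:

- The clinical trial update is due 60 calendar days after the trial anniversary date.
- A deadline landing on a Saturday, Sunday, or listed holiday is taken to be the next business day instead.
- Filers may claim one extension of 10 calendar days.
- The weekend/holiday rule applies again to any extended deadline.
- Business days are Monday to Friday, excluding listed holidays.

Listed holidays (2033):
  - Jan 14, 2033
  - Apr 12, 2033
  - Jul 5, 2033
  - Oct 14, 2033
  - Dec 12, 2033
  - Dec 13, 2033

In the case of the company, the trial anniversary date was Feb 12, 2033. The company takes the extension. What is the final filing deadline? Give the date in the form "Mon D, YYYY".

Apr 25, 2033

Trigger date Feb 12, 2033 + 60 calendar days = Apr 13, 2033.
Apr 13, 2033 is a Wednesday and not a listed holiday, so it stands.
Add the 10 calendar-day extension to Apr 13, 2033: Apr 23, 2033.
Apr 23, 2033 falls on a Saturday. Rolling to the next business day gives Apr 25, 2033, a Monday.
Final deadline: Apr 25, 2033.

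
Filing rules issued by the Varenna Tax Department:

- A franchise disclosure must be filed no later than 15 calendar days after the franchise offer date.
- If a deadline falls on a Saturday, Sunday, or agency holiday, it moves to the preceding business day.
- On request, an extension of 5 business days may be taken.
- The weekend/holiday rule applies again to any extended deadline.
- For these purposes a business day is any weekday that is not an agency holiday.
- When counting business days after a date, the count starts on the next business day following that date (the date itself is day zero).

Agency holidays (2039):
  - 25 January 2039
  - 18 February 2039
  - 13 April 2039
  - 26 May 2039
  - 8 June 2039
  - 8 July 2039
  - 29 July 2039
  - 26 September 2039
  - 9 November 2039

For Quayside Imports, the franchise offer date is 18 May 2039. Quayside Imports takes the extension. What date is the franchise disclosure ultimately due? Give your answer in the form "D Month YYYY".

10 June 2039

15 calendar days after 18 May 2039 is 2 June 2039.
2 June 2039 is a Thursday and not a listed holiday, so it stands.
Applying the 5-business-day extension: 5 business days after 2 June 2039 is 10 June 2039.
10 June 2039 (Friday) is already a business day.
Deadline: 10 June 2039.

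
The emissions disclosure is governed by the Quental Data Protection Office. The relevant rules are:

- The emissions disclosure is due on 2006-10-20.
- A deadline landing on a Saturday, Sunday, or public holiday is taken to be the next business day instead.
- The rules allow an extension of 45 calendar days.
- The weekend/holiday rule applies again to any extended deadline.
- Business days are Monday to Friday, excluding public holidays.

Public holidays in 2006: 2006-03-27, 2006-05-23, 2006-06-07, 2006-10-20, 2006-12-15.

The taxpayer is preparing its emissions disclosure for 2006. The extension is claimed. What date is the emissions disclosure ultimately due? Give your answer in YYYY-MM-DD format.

The statutory due date is 2006-10-20.
2006-10-20 is a listed holiday, so it moves to the next business day, 2006-10-23 (Monday).
The 45-calendar-day extension moves the deadline from 2006-10-23 to 2006-12-07.
2006-12-07 falls on a Thursday, which is a business day, so no adjustment is needed.
So the filing is due 2006-12-07.

2006-12-07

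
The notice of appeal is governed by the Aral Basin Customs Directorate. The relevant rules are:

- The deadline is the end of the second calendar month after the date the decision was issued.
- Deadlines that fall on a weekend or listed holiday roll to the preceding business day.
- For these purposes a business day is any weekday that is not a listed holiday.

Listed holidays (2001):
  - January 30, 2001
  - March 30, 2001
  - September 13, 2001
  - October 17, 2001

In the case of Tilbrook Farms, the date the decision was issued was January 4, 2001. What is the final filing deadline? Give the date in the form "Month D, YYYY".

2 months after January 4, 2001 is March 2001; that month ends on March 31, 2001.
Because March 31, 2001 is a Saturday, the deadline becomes March 29, 2001 (Thursday).
Deadline: March 29, 2001.

March 29, 2001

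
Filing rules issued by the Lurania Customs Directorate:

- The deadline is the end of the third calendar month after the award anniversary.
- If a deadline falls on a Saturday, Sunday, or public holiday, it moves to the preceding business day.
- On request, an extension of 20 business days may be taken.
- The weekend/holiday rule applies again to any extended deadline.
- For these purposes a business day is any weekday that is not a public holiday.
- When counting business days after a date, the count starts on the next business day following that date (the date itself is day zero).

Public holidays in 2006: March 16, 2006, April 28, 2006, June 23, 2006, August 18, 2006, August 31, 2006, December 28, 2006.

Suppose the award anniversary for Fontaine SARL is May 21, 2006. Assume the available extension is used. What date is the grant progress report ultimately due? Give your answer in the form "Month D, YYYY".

September 28, 2006

3 months after May 21, 2006 falls in August 2006; the last day of that month is August 31, 2006.
August 31, 2006 is a listed holiday; the preceding business day is August 30, 2006 (Wednesday).
Counting 20 further business days from August 30, 2006 reaches September 28, 2006.
September 28, 2006 (Thursday) is already a business day.
So the filing is due September 28, 2006.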